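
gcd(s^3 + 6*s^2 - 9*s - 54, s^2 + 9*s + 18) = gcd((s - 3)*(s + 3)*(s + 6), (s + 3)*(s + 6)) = s^2 + 9*s + 18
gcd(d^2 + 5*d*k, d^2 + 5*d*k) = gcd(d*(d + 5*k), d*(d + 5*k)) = d^2 + 5*d*k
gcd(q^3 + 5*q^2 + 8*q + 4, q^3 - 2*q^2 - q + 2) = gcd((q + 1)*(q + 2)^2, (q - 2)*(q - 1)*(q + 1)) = q + 1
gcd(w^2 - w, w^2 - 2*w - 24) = 1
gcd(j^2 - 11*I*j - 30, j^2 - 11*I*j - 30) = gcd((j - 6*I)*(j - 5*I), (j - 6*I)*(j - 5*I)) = j^2 - 11*I*j - 30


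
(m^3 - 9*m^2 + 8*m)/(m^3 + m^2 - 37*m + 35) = m*(m - 8)/(m^2 + 2*m - 35)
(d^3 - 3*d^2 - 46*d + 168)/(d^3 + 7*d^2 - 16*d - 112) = (d - 6)/(d + 4)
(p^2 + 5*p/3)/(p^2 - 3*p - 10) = p*(3*p + 5)/(3*(p^2 - 3*p - 10))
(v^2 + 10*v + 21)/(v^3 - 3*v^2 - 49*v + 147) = (v + 3)/(v^2 - 10*v + 21)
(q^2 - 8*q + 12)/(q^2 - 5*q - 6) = (q - 2)/(q + 1)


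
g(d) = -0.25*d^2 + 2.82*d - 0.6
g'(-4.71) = 5.18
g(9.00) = 4.53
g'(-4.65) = 5.14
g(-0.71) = -2.73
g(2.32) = 4.60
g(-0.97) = -3.57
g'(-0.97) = 3.30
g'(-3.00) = 4.32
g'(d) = 2.82 - 0.5*d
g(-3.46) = -13.35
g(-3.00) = -11.31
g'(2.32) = 1.66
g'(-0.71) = 3.18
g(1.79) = 3.65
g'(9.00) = -1.68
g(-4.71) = -19.43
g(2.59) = 5.03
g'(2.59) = 1.52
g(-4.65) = -19.12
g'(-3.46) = 4.55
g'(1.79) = 1.92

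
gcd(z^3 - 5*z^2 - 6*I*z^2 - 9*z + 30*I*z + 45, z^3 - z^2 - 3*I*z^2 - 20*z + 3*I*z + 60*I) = z^2 + z*(-5 - 3*I) + 15*I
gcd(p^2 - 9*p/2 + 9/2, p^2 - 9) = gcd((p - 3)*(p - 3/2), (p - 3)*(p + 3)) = p - 3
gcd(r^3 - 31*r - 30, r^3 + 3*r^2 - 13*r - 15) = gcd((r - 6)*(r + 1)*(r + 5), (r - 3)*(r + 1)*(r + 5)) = r^2 + 6*r + 5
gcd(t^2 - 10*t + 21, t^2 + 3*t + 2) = 1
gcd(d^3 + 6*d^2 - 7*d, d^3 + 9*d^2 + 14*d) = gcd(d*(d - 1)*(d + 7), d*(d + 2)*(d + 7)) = d^2 + 7*d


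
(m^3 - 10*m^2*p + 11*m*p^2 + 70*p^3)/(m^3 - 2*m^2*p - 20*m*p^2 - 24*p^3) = (-m^2 + 12*m*p - 35*p^2)/(-m^2 + 4*m*p + 12*p^2)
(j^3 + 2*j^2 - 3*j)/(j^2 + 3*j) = j - 1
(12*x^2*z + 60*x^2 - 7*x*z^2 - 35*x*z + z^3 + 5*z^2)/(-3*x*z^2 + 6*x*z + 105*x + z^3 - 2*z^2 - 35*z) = (-4*x + z)/(z - 7)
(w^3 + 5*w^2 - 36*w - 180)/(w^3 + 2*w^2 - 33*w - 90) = (w + 6)/(w + 3)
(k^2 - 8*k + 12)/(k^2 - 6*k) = (k - 2)/k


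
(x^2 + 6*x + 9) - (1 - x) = x^2 + 7*x + 8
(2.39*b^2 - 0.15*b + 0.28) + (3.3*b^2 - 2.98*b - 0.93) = 5.69*b^2 - 3.13*b - 0.65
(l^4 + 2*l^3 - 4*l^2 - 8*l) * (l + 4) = l^5 + 6*l^4 + 4*l^3 - 24*l^2 - 32*l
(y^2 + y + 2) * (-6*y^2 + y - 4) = -6*y^4 - 5*y^3 - 15*y^2 - 2*y - 8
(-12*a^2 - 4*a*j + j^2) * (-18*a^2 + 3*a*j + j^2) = 216*a^4 + 36*a^3*j - 42*a^2*j^2 - a*j^3 + j^4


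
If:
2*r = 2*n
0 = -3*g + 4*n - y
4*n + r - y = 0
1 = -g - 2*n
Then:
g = 1/5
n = -3/5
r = -3/5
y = -3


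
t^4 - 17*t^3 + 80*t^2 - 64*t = t*(t - 8)^2*(t - 1)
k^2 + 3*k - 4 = (k - 1)*(k + 4)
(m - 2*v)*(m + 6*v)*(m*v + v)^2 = m^4*v^2 + 4*m^3*v^3 + 2*m^3*v^2 - 12*m^2*v^4 + 8*m^2*v^3 + m^2*v^2 - 24*m*v^4 + 4*m*v^3 - 12*v^4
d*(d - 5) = d^2 - 5*d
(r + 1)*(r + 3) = r^2 + 4*r + 3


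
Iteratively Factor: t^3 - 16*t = (t)*(t^2 - 16) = t*(t - 4)*(t + 4)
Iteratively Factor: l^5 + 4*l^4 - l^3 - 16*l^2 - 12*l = (l + 3)*(l^4 + l^3 - 4*l^2 - 4*l) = (l + 1)*(l + 3)*(l^3 - 4*l) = l*(l + 1)*(l + 3)*(l^2 - 4) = l*(l + 1)*(l + 2)*(l + 3)*(l - 2)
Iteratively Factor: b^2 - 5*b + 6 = (b - 3)*(b - 2)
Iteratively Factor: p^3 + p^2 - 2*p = (p + 2)*(p^2 - p) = (p - 1)*(p + 2)*(p)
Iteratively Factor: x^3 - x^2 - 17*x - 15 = (x + 3)*(x^2 - 4*x - 5) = (x + 1)*(x + 3)*(x - 5)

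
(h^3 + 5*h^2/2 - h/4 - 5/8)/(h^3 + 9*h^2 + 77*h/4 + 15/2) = (h - 1/2)/(h + 6)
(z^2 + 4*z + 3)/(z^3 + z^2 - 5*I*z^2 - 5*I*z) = (z + 3)/(z*(z - 5*I))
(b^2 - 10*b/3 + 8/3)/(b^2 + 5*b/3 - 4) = (b - 2)/(b + 3)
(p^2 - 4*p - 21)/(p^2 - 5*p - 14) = (p + 3)/(p + 2)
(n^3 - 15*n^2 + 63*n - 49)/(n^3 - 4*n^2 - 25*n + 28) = (n - 7)/(n + 4)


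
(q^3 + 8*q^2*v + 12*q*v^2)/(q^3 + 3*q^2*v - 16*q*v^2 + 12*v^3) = q*(q + 2*v)/(q^2 - 3*q*v + 2*v^2)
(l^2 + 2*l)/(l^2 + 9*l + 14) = l/(l + 7)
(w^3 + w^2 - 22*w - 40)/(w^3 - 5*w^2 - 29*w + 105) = (w^3 + w^2 - 22*w - 40)/(w^3 - 5*w^2 - 29*w + 105)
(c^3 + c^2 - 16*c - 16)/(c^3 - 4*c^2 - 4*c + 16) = (c^2 + 5*c + 4)/(c^2 - 4)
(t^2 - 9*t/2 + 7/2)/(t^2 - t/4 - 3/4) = 2*(2*t - 7)/(4*t + 3)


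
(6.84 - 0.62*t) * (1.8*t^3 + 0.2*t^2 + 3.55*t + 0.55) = -1.116*t^4 + 12.188*t^3 - 0.833*t^2 + 23.941*t + 3.762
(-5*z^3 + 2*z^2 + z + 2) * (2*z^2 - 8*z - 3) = -10*z^5 + 44*z^4 + z^3 - 10*z^2 - 19*z - 6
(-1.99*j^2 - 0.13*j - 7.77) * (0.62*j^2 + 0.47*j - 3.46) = -1.2338*j^4 - 1.0159*j^3 + 2.0069*j^2 - 3.2021*j + 26.8842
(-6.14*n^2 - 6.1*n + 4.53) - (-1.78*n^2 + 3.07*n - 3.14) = -4.36*n^2 - 9.17*n + 7.67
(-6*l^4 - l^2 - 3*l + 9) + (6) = -6*l^4 - l^2 - 3*l + 15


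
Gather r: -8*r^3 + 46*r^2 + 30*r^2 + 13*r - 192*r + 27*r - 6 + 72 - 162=-8*r^3 + 76*r^2 - 152*r - 96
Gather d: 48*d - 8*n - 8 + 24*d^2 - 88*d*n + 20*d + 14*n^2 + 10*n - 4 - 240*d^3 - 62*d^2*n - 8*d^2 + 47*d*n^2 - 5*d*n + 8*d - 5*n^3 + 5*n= -240*d^3 + d^2*(16 - 62*n) + d*(47*n^2 - 93*n + 76) - 5*n^3 + 14*n^2 + 7*n - 12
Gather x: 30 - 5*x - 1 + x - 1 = 28 - 4*x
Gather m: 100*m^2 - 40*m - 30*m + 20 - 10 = 100*m^2 - 70*m + 10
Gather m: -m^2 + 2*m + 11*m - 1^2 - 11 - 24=-m^2 + 13*m - 36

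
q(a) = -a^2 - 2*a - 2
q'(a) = -2*a - 2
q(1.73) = -8.45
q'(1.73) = -5.46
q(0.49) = -3.22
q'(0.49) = -2.98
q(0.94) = -4.76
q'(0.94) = -3.88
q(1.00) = -5.00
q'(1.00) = -4.00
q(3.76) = -23.66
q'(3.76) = -9.52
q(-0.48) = -1.27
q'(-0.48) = -1.04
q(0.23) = -2.51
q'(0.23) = -2.46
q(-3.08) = -5.33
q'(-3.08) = 4.16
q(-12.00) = -122.00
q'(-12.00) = 22.00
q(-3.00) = -5.00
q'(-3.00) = 4.00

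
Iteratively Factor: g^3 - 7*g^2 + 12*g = (g - 4)*(g^2 - 3*g) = (g - 4)*(g - 3)*(g)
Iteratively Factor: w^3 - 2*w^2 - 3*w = (w)*(w^2 - 2*w - 3) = w*(w + 1)*(w - 3)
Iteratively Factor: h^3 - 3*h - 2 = (h + 1)*(h^2 - h - 2) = (h - 2)*(h + 1)*(h + 1)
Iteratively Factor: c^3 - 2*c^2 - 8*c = (c)*(c^2 - 2*c - 8) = c*(c - 4)*(c + 2)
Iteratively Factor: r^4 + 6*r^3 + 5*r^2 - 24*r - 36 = (r - 2)*(r^3 + 8*r^2 + 21*r + 18) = (r - 2)*(r + 3)*(r^2 + 5*r + 6) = (r - 2)*(r + 2)*(r + 3)*(r + 3)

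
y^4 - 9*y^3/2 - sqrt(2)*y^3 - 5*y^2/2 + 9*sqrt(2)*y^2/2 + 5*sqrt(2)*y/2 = y*(y - 5)*(y + 1/2)*(y - sqrt(2))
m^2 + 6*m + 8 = (m + 2)*(m + 4)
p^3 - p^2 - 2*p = p*(p - 2)*(p + 1)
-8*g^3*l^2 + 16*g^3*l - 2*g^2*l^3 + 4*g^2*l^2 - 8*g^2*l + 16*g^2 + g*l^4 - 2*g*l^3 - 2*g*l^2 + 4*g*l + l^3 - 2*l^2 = (-4*g + l)*(2*g + l)*(l - 2)*(g*l + 1)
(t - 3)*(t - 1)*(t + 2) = t^3 - 2*t^2 - 5*t + 6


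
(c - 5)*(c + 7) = c^2 + 2*c - 35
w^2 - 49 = (w - 7)*(w + 7)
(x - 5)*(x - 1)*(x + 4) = x^3 - 2*x^2 - 19*x + 20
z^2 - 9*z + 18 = (z - 6)*(z - 3)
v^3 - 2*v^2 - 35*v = v*(v - 7)*(v + 5)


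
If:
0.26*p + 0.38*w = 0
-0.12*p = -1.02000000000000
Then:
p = 8.50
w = -5.82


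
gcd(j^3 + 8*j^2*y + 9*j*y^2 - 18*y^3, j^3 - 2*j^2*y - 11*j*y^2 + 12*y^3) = -j^2 - 2*j*y + 3*y^2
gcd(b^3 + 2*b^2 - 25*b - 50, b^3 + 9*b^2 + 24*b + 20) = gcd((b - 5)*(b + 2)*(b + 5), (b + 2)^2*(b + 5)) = b^2 + 7*b + 10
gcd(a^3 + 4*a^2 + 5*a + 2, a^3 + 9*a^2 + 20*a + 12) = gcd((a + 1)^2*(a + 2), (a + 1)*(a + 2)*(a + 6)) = a^2 + 3*a + 2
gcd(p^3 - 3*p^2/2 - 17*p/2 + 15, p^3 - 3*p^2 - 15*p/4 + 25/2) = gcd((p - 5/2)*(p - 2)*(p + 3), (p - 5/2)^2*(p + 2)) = p - 5/2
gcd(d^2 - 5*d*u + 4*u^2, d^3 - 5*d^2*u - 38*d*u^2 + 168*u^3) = -d + 4*u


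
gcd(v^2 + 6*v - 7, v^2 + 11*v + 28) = v + 7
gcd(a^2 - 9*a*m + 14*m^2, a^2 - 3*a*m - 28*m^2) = a - 7*m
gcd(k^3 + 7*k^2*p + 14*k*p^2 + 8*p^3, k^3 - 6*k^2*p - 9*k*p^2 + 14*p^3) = k + 2*p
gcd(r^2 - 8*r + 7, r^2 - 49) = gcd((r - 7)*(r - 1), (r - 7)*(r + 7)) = r - 7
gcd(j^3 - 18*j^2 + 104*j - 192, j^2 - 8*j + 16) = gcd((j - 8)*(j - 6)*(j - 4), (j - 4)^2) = j - 4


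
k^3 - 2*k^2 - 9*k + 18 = (k - 3)*(k - 2)*(k + 3)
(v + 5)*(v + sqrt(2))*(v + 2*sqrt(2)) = v^3 + 3*sqrt(2)*v^2 + 5*v^2 + 4*v + 15*sqrt(2)*v + 20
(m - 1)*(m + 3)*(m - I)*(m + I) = m^4 + 2*m^3 - 2*m^2 + 2*m - 3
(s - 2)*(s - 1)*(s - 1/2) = s^3 - 7*s^2/2 + 7*s/2 - 1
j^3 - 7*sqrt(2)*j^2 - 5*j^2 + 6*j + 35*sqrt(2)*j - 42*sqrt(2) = (j - 3)*(j - 2)*(j - 7*sqrt(2))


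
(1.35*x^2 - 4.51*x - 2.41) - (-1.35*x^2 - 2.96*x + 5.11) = 2.7*x^2 - 1.55*x - 7.52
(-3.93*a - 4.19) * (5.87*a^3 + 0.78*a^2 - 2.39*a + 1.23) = -23.0691*a^4 - 27.6607*a^3 + 6.1245*a^2 + 5.1802*a - 5.1537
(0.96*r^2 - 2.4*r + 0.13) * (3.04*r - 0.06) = 2.9184*r^3 - 7.3536*r^2 + 0.5392*r - 0.0078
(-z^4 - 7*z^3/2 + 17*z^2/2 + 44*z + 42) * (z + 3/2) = -z^5 - 5*z^4 + 13*z^3/4 + 227*z^2/4 + 108*z + 63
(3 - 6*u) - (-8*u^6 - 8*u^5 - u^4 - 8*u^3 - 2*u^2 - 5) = 8*u^6 + 8*u^5 + u^4 + 8*u^3 + 2*u^2 - 6*u + 8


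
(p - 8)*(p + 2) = p^2 - 6*p - 16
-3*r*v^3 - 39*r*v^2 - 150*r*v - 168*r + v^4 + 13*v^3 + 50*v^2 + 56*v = (-3*r + v)*(v + 2)*(v + 4)*(v + 7)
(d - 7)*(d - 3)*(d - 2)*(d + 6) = d^4 - 6*d^3 - 31*d^2 + 204*d - 252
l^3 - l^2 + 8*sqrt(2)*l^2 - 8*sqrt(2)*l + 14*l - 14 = (l - 1)*(l + sqrt(2))*(l + 7*sqrt(2))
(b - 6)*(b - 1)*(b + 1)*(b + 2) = b^4 - 4*b^3 - 13*b^2 + 4*b + 12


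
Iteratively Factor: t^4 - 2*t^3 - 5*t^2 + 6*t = (t)*(t^3 - 2*t^2 - 5*t + 6) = t*(t + 2)*(t^2 - 4*t + 3) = t*(t - 1)*(t + 2)*(t - 3)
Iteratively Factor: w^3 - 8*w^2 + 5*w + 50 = (w - 5)*(w^2 - 3*w - 10) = (w - 5)*(w + 2)*(w - 5)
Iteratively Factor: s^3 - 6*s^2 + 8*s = (s)*(s^2 - 6*s + 8) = s*(s - 2)*(s - 4)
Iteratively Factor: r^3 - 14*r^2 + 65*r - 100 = (r - 5)*(r^2 - 9*r + 20) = (r - 5)*(r - 4)*(r - 5)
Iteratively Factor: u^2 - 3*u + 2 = (u - 2)*(u - 1)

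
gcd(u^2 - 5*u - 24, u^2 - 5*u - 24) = u^2 - 5*u - 24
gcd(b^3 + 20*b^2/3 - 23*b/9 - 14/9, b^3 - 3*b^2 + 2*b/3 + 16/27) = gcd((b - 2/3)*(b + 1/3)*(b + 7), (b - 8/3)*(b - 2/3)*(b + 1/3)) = b^2 - b/3 - 2/9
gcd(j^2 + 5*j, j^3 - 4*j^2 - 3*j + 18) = 1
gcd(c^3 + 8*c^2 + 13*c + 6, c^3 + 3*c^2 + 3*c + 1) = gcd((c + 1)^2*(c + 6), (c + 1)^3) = c^2 + 2*c + 1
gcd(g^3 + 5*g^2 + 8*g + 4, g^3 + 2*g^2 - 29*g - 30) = g + 1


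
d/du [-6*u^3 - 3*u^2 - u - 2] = -18*u^2 - 6*u - 1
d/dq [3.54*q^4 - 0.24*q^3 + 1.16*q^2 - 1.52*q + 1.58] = 14.16*q^3 - 0.72*q^2 + 2.32*q - 1.52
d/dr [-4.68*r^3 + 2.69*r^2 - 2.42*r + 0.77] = -14.04*r^2 + 5.38*r - 2.42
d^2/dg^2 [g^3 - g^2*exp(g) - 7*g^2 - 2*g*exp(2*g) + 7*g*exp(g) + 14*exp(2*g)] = -g^2*exp(g) - 8*g*exp(2*g) + 3*g*exp(g) + 6*g + 48*exp(2*g) + 12*exp(g) - 14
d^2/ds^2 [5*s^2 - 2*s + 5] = 10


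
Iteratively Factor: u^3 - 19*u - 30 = (u - 5)*(u^2 + 5*u + 6) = (u - 5)*(u + 3)*(u + 2)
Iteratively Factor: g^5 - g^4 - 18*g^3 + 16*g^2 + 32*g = (g)*(g^4 - g^3 - 18*g^2 + 16*g + 32) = g*(g + 4)*(g^3 - 5*g^2 + 2*g + 8) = g*(g + 1)*(g + 4)*(g^2 - 6*g + 8) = g*(g - 2)*(g + 1)*(g + 4)*(g - 4)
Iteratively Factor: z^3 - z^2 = (z)*(z^2 - z) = z*(z - 1)*(z)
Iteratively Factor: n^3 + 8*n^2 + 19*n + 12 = (n + 3)*(n^2 + 5*n + 4) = (n + 3)*(n + 4)*(n + 1)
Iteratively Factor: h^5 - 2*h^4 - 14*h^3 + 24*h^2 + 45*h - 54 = (h + 2)*(h^4 - 4*h^3 - 6*h^2 + 36*h - 27) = (h - 3)*(h + 2)*(h^3 - h^2 - 9*h + 9) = (h - 3)*(h - 1)*(h + 2)*(h^2 - 9) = (h - 3)^2*(h - 1)*(h + 2)*(h + 3)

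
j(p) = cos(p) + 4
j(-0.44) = 4.90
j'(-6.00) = -0.28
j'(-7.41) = 0.90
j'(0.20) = -0.20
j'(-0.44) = 0.43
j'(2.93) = -0.21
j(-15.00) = 3.24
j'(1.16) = -0.92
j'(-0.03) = 0.03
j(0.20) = 4.98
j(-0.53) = 4.86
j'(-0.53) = 0.51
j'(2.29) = -0.75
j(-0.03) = 5.00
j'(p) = -sin(p)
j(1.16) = 4.40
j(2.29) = 3.34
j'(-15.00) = 0.65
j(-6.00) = 4.96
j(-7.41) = 4.43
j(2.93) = 3.02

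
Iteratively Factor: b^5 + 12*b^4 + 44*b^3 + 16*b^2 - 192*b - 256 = (b + 4)*(b^4 + 8*b^3 + 12*b^2 - 32*b - 64) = (b - 2)*(b + 4)*(b^3 + 10*b^2 + 32*b + 32) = (b - 2)*(b + 4)^2*(b^2 + 6*b + 8) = (b - 2)*(b + 2)*(b + 4)^2*(b + 4)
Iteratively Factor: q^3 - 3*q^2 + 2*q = (q - 1)*(q^2 - 2*q) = q*(q - 1)*(q - 2)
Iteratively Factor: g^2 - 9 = (g + 3)*(g - 3)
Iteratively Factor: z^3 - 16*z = (z)*(z^2 - 16) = z*(z + 4)*(z - 4)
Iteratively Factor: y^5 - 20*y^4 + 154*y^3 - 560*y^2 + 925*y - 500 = (y - 5)*(y^4 - 15*y^3 + 79*y^2 - 165*y + 100) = (y - 5)^2*(y^3 - 10*y^2 + 29*y - 20) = (y - 5)^2*(y - 1)*(y^2 - 9*y + 20) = (y - 5)^3*(y - 1)*(y - 4)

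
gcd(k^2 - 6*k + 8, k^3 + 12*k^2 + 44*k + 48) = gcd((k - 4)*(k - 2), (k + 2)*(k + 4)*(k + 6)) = 1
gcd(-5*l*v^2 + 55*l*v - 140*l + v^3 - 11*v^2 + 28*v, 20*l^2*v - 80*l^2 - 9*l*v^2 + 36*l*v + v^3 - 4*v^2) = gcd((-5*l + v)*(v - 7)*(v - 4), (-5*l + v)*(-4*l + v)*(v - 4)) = -5*l*v + 20*l + v^2 - 4*v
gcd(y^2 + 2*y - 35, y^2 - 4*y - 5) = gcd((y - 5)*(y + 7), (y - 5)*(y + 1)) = y - 5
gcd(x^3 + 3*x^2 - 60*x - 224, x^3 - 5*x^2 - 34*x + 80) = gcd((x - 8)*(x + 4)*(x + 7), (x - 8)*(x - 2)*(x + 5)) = x - 8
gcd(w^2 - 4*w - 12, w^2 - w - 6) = w + 2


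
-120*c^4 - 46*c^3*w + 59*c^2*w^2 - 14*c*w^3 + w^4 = (-6*c + w)*(-5*c + w)*(-4*c + w)*(c + w)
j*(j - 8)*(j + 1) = j^3 - 7*j^2 - 8*j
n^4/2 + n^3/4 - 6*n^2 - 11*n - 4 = (n/2 + 1)*(n - 4)*(n + 1/2)*(n + 2)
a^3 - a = a*(a - 1)*(a + 1)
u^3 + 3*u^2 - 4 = (u - 1)*(u + 2)^2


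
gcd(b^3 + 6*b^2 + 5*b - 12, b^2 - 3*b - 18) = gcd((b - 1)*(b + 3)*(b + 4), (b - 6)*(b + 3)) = b + 3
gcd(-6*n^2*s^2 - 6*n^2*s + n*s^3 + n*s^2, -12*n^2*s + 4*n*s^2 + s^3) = s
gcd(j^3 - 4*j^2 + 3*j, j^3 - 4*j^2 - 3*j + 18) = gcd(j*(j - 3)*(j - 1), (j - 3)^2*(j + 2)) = j - 3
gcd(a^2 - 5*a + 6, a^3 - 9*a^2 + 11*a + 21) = a - 3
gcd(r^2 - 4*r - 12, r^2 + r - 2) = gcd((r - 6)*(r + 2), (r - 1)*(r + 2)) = r + 2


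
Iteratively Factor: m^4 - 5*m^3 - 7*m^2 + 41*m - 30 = (m - 5)*(m^3 - 7*m + 6) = (m - 5)*(m + 3)*(m^2 - 3*m + 2) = (m - 5)*(m - 1)*(m + 3)*(m - 2)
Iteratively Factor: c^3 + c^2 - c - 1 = (c - 1)*(c^2 + 2*c + 1) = (c - 1)*(c + 1)*(c + 1)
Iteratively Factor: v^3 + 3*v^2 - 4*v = (v - 1)*(v^2 + 4*v) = v*(v - 1)*(v + 4)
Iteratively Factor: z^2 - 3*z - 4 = (z - 4)*(z + 1)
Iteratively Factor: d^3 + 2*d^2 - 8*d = (d)*(d^2 + 2*d - 8) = d*(d + 4)*(d - 2)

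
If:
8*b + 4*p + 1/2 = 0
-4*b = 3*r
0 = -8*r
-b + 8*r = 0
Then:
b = 0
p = -1/8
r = 0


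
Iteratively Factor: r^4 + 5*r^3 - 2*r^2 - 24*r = (r + 4)*(r^3 + r^2 - 6*r) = (r - 2)*(r + 4)*(r^2 + 3*r) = (r - 2)*(r + 3)*(r + 4)*(r)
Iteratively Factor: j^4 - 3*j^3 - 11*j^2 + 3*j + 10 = (j + 2)*(j^3 - 5*j^2 - j + 5) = (j + 1)*(j + 2)*(j^2 - 6*j + 5) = (j - 5)*(j + 1)*(j + 2)*(j - 1)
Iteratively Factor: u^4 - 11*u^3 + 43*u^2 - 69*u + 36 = (u - 3)*(u^3 - 8*u^2 + 19*u - 12) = (u - 3)*(u - 1)*(u^2 - 7*u + 12) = (u - 4)*(u - 3)*(u - 1)*(u - 3)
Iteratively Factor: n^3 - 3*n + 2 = (n + 2)*(n^2 - 2*n + 1) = (n - 1)*(n + 2)*(n - 1)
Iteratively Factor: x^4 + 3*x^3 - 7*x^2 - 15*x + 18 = (x + 3)*(x^3 - 7*x + 6) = (x - 2)*(x + 3)*(x^2 + 2*x - 3) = (x - 2)*(x + 3)^2*(x - 1)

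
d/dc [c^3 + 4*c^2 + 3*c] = 3*c^2 + 8*c + 3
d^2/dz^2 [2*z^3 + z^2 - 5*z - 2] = 12*z + 2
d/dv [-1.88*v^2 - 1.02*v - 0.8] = -3.76*v - 1.02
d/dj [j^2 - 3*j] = 2*j - 3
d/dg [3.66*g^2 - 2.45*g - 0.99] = 7.32*g - 2.45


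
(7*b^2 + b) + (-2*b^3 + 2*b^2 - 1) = -2*b^3 + 9*b^2 + b - 1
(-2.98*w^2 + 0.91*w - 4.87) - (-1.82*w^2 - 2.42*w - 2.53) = -1.16*w^2 + 3.33*w - 2.34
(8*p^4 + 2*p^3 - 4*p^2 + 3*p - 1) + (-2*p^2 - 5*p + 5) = 8*p^4 + 2*p^3 - 6*p^2 - 2*p + 4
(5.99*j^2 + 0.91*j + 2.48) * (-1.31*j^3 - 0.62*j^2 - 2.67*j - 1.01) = -7.8469*j^5 - 4.9059*j^4 - 19.8063*j^3 - 10.0172*j^2 - 7.5407*j - 2.5048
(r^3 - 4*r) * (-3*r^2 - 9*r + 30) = -3*r^5 - 9*r^4 + 42*r^3 + 36*r^2 - 120*r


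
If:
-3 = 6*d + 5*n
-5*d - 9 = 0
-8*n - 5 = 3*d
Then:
No Solution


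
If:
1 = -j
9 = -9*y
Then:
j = -1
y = -1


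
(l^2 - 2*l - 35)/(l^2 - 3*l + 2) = (l^2 - 2*l - 35)/(l^2 - 3*l + 2)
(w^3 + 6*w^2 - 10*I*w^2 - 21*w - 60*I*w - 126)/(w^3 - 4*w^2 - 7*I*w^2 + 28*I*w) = (w^2 + 3*w*(2 - I) - 18*I)/(w*(w - 4))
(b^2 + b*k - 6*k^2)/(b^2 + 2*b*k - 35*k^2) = (b^2 + b*k - 6*k^2)/(b^2 + 2*b*k - 35*k^2)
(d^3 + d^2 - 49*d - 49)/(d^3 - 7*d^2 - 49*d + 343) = (d + 1)/(d - 7)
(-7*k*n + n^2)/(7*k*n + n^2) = (-7*k + n)/(7*k + n)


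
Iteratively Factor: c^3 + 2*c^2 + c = (c + 1)*(c^2 + c) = (c + 1)^2*(c)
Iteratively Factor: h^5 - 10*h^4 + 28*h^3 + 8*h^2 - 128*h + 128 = (h - 2)*(h^4 - 8*h^3 + 12*h^2 + 32*h - 64) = (h - 2)^2*(h^3 - 6*h^2 + 32) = (h - 4)*(h - 2)^2*(h^2 - 2*h - 8) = (h - 4)^2*(h - 2)^2*(h + 2)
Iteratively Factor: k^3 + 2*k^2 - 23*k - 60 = (k + 3)*(k^2 - k - 20) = (k + 3)*(k + 4)*(k - 5)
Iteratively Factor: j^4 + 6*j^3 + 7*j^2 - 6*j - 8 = (j + 4)*(j^3 + 2*j^2 - j - 2) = (j + 2)*(j + 4)*(j^2 - 1) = (j - 1)*(j + 2)*(j + 4)*(j + 1)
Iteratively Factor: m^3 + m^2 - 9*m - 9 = (m + 3)*(m^2 - 2*m - 3) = (m - 3)*(m + 3)*(m + 1)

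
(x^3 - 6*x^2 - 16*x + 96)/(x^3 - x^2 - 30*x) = (x^2 - 16)/(x*(x + 5))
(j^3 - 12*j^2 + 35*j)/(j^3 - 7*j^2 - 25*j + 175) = j/(j + 5)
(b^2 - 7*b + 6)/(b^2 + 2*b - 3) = (b - 6)/(b + 3)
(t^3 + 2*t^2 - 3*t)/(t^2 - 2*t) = (t^2 + 2*t - 3)/(t - 2)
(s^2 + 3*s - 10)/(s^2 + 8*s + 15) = (s - 2)/(s + 3)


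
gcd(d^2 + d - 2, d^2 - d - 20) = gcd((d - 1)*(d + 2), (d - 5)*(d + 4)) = 1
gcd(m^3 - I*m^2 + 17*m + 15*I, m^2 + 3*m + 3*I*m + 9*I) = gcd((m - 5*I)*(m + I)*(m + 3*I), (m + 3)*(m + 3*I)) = m + 3*I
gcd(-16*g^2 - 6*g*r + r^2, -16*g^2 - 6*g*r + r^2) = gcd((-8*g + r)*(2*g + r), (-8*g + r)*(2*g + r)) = -16*g^2 - 6*g*r + r^2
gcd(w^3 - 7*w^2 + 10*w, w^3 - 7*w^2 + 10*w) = w^3 - 7*w^2 + 10*w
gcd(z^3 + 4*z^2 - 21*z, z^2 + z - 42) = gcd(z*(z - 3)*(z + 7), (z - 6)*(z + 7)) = z + 7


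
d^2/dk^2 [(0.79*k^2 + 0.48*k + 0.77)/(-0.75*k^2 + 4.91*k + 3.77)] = (4.44089209850063e-16*k^4 - 6.35835*k^3 - 16.0011*k^2 + 8.86995*k - 46.166934)/(0.421875*k^6 - 8.285625*k^5 + 47.88135*k^4 - 35.072621*k^3 - 240.683586*k^2 - 209.356017*k - 53.582633)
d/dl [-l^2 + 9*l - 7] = 9 - 2*l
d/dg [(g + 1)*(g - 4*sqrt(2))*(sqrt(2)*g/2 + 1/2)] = 3*sqrt(2)*g^2/2 - 7*g + sqrt(2)*g - 7/2 - 2*sqrt(2)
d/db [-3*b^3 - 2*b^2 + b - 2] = -9*b^2 - 4*b + 1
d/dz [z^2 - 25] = 2*z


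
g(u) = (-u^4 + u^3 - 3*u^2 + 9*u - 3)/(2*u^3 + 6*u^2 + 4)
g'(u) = (-6*u^2 - 12*u)*(-u^4 + u^3 - 3*u^2 + 9*u - 3)/(2*u^3 + 6*u^2 + 4)^2 + (-4*u^3 + 3*u^2 - 6*u + 9)/(2*u^3 + 6*u^2 + 4) = (-u^6 - 6*u^5 + 6*u^4 - 26*u^3 - 12*u^2 + 6*u + 18)/(2*(u^6 + 6*u^5 + 9*u^4 + 4*u^3 + 12*u^2 + 4))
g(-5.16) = 8.79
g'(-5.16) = 1.71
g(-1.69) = -3.46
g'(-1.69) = 3.15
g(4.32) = -1.04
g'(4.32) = -0.41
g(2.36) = -0.26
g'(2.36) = -0.40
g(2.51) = -0.32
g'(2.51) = -0.39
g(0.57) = 0.20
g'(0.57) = 0.65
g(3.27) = -0.62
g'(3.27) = -0.40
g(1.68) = 0.01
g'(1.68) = -0.40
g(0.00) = -0.75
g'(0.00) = 2.25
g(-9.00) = 7.87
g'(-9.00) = -0.26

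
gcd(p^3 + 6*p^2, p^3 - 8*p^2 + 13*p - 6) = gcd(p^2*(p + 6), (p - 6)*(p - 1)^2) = 1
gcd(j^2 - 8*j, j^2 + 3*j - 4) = 1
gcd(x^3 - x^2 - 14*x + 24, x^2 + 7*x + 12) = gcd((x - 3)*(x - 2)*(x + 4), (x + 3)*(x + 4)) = x + 4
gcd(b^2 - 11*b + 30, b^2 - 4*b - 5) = b - 5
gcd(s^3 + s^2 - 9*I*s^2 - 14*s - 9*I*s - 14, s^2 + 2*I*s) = 1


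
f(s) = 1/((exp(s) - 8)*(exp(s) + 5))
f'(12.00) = 0.00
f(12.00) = 0.00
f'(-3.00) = 0.00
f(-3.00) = -0.02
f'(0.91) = -0.00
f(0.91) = -0.02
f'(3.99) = -0.00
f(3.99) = 0.00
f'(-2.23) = 0.00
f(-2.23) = -0.02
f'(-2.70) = 0.00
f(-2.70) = -0.02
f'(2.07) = -107.86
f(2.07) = -1.03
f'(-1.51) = 0.00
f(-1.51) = -0.02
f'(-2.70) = 0.00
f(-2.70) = -0.02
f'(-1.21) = 0.00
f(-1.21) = -0.02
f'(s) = -exp(s)/((exp(s) - 8)*(exp(s) + 5)^2) - exp(s)/((exp(s) - 8)^2*(exp(s) + 5))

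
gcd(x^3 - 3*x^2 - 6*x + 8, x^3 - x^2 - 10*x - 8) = x^2 - 2*x - 8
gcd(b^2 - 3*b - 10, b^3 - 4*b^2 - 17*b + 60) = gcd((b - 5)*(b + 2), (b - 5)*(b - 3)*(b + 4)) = b - 5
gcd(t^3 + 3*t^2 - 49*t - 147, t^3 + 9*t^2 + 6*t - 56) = t + 7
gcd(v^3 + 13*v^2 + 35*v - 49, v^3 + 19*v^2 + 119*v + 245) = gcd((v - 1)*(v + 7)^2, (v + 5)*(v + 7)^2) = v^2 + 14*v + 49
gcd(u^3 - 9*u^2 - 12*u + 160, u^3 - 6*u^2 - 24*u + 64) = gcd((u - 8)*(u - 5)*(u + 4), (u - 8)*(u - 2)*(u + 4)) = u^2 - 4*u - 32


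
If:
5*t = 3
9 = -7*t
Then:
No Solution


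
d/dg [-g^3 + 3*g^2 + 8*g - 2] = -3*g^2 + 6*g + 8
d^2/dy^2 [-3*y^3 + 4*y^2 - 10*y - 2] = 8 - 18*y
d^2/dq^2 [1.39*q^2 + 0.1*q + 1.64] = 2.78000000000000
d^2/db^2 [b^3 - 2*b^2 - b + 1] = 6*b - 4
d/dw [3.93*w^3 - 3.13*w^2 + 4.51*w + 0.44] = 11.79*w^2 - 6.26*w + 4.51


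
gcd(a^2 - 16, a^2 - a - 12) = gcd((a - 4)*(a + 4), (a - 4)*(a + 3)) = a - 4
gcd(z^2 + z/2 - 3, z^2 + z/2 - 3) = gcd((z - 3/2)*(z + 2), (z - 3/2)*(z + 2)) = z^2 + z/2 - 3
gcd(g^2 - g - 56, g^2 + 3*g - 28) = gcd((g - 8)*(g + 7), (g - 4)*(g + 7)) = g + 7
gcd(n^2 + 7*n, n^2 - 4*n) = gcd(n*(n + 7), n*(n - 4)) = n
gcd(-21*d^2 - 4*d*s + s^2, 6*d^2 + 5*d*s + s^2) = 3*d + s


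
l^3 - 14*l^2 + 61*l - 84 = (l - 7)*(l - 4)*(l - 3)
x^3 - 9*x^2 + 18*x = x*(x - 6)*(x - 3)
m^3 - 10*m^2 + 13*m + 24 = (m - 8)*(m - 3)*(m + 1)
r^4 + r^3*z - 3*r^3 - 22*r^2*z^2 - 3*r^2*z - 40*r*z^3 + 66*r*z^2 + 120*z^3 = (r - 3)*(r - 5*z)*(r + 2*z)*(r + 4*z)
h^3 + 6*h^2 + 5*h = h*(h + 1)*(h + 5)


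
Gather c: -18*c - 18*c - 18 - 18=-36*c - 36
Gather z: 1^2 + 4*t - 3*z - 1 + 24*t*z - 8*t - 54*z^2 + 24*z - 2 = -4*t - 54*z^2 + z*(24*t + 21) - 2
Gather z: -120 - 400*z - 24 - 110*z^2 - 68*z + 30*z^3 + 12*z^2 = 30*z^3 - 98*z^2 - 468*z - 144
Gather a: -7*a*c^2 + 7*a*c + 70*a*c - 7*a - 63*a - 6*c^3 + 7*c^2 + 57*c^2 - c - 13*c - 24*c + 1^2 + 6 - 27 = a*(-7*c^2 + 77*c - 70) - 6*c^3 + 64*c^2 - 38*c - 20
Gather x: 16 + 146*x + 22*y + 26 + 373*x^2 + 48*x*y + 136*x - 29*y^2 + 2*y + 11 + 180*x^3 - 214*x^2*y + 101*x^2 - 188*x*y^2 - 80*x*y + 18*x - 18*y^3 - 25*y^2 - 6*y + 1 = 180*x^3 + x^2*(474 - 214*y) + x*(-188*y^2 - 32*y + 300) - 18*y^3 - 54*y^2 + 18*y + 54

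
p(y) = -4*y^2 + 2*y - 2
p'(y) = 2 - 8*y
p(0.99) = -3.94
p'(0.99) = -5.92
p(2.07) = -15.00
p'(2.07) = -14.56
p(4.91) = -88.61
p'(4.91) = -37.28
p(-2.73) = -37.27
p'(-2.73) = 23.84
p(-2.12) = -24.22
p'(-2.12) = 18.96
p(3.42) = -41.95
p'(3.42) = -25.36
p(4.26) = -66.07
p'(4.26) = -32.08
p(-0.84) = -6.50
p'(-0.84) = 8.72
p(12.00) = -554.00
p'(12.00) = -94.00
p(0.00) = -2.00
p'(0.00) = 2.00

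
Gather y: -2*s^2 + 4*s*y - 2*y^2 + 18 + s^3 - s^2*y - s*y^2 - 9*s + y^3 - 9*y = s^3 - 2*s^2 - 9*s + y^3 + y^2*(-s - 2) + y*(-s^2 + 4*s - 9) + 18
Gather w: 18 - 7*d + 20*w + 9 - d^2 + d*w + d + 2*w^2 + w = -d^2 - 6*d + 2*w^2 + w*(d + 21) + 27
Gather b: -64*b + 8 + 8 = 16 - 64*b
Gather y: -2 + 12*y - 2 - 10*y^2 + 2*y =-10*y^2 + 14*y - 4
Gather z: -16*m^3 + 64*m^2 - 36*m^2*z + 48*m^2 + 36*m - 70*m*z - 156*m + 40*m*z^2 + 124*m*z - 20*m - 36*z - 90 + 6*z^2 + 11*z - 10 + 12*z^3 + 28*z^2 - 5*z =-16*m^3 + 112*m^2 - 140*m + 12*z^3 + z^2*(40*m + 34) + z*(-36*m^2 + 54*m - 30) - 100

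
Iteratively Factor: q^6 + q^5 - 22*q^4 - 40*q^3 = (q + 2)*(q^5 - q^4 - 20*q^3) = q*(q + 2)*(q^4 - q^3 - 20*q^2) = q*(q - 5)*(q + 2)*(q^3 + 4*q^2) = q*(q - 5)*(q + 2)*(q + 4)*(q^2) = q^2*(q - 5)*(q + 2)*(q + 4)*(q)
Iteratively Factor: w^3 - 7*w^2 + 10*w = (w)*(w^2 - 7*w + 10) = w*(w - 5)*(w - 2)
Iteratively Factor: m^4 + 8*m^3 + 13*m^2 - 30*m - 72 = (m + 3)*(m^3 + 5*m^2 - 2*m - 24) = (m + 3)*(m + 4)*(m^2 + m - 6) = (m - 2)*(m + 3)*(m + 4)*(m + 3)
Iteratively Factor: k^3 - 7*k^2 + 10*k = (k - 2)*(k^2 - 5*k) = (k - 5)*(k - 2)*(k)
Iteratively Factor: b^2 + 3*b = (b)*(b + 3)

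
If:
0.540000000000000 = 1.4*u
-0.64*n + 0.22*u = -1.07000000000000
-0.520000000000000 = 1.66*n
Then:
No Solution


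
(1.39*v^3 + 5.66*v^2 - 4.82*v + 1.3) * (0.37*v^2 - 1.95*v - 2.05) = 0.5143*v^5 - 0.6163*v^4 - 15.6699*v^3 - 1.723*v^2 + 7.346*v - 2.665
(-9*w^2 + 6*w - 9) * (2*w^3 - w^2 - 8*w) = -18*w^5 + 21*w^4 + 48*w^3 - 39*w^2 + 72*w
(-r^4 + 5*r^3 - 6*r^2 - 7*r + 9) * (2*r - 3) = -2*r^5 + 13*r^4 - 27*r^3 + 4*r^2 + 39*r - 27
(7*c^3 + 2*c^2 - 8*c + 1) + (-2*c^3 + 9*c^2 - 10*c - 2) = 5*c^3 + 11*c^2 - 18*c - 1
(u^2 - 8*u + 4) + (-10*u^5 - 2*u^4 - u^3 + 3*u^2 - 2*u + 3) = -10*u^5 - 2*u^4 - u^3 + 4*u^2 - 10*u + 7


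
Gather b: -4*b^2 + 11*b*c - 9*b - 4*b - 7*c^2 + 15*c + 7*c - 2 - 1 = -4*b^2 + b*(11*c - 13) - 7*c^2 + 22*c - 3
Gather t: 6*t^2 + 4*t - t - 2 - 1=6*t^2 + 3*t - 3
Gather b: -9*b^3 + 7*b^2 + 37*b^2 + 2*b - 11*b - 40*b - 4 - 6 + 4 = -9*b^3 + 44*b^2 - 49*b - 6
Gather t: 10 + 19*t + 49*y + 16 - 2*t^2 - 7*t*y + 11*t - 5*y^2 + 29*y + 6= -2*t^2 + t*(30 - 7*y) - 5*y^2 + 78*y + 32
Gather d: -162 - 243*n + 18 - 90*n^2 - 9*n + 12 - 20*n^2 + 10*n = -110*n^2 - 242*n - 132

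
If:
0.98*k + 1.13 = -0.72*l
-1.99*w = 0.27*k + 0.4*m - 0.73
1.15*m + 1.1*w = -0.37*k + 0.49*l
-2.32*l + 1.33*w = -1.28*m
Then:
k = -1.42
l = 0.36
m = 0.09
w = 0.54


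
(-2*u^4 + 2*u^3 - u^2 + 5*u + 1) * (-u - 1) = 2*u^5 - u^3 - 4*u^2 - 6*u - 1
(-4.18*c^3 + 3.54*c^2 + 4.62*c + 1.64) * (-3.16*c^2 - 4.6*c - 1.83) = 13.2088*c^5 + 8.0416*c^4 - 23.2338*c^3 - 32.9126*c^2 - 15.9986*c - 3.0012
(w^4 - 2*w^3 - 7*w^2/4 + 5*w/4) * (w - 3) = w^5 - 5*w^4 + 17*w^3/4 + 13*w^2/2 - 15*w/4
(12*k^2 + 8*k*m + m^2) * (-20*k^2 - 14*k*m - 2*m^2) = -240*k^4 - 328*k^3*m - 156*k^2*m^2 - 30*k*m^3 - 2*m^4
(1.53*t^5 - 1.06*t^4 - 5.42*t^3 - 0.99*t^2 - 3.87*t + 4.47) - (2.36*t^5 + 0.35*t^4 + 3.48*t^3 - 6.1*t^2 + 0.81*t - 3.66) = -0.83*t^5 - 1.41*t^4 - 8.9*t^3 + 5.11*t^2 - 4.68*t + 8.13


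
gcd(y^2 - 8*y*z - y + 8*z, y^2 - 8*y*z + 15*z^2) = 1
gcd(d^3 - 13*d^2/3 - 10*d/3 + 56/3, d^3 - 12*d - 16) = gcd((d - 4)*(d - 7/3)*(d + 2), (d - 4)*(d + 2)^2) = d^2 - 2*d - 8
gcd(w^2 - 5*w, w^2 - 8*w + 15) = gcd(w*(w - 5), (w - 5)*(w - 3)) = w - 5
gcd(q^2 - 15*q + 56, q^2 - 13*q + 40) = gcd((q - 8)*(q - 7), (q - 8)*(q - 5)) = q - 8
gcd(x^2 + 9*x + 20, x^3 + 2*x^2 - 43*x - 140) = x^2 + 9*x + 20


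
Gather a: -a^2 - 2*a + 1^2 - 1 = -a^2 - 2*a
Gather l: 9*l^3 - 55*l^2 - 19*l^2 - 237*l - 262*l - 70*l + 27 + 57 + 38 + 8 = 9*l^3 - 74*l^2 - 569*l + 130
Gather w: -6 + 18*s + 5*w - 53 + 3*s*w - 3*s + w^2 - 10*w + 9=15*s + w^2 + w*(3*s - 5) - 50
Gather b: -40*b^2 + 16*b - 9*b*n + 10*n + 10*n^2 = -40*b^2 + b*(16 - 9*n) + 10*n^2 + 10*n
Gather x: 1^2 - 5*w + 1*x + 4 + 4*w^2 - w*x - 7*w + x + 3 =4*w^2 - 12*w + x*(2 - w) + 8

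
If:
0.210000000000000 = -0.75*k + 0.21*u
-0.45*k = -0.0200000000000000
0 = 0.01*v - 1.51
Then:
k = 0.04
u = 1.16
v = 151.00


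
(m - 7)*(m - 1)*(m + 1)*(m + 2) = m^4 - 5*m^3 - 15*m^2 + 5*m + 14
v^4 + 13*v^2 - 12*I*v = v*(v - 3*I)*(v - I)*(v + 4*I)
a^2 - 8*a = a*(a - 8)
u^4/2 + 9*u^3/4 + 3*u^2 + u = u*(u/2 + 1)*(u + 1/2)*(u + 2)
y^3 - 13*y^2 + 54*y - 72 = (y - 6)*(y - 4)*(y - 3)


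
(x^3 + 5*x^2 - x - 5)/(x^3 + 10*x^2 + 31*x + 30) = (x^2 - 1)/(x^2 + 5*x + 6)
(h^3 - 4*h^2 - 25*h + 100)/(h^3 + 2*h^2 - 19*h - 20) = (h - 5)/(h + 1)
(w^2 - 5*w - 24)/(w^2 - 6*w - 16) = (w + 3)/(w + 2)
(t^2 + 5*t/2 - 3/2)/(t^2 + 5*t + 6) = (t - 1/2)/(t + 2)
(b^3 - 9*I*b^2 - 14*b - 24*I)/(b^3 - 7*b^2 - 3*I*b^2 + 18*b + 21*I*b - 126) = (b^2 - 3*I*b + 4)/(b^2 + b*(-7 + 3*I) - 21*I)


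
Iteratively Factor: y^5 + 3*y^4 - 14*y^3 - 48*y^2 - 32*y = (y)*(y^4 + 3*y^3 - 14*y^2 - 48*y - 32) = y*(y + 2)*(y^3 + y^2 - 16*y - 16) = y*(y + 1)*(y + 2)*(y^2 - 16) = y*(y + 1)*(y + 2)*(y + 4)*(y - 4)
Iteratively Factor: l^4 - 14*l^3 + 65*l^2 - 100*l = (l - 4)*(l^3 - 10*l^2 + 25*l) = (l - 5)*(l - 4)*(l^2 - 5*l) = l*(l - 5)*(l - 4)*(l - 5)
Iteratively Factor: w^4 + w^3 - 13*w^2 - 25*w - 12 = (w + 1)*(w^3 - 13*w - 12) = (w - 4)*(w + 1)*(w^2 + 4*w + 3) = (w - 4)*(w + 1)^2*(w + 3)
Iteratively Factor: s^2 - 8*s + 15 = (s - 5)*(s - 3)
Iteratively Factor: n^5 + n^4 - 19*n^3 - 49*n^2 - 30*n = (n + 1)*(n^4 - 19*n^2 - 30*n) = (n + 1)*(n + 3)*(n^3 - 3*n^2 - 10*n) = n*(n + 1)*(n + 3)*(n^2 - 3*n - 10) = n*(n - 5)*(n + 1)*(n + 3)*(n + 2)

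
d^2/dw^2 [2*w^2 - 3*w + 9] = 4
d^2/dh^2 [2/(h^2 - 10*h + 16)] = 4*(-h^2 + 10*h + 4*(h - 5)^2 - 16)/(h^2 - 10*h + 16)^3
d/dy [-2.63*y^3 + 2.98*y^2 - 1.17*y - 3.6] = -7.89*y^2 + 5.96*y - 1.17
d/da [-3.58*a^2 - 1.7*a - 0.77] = -7.16*a - 1.7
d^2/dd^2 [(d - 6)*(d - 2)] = 2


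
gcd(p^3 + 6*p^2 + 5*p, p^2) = p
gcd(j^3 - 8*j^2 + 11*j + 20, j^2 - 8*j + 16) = j - 4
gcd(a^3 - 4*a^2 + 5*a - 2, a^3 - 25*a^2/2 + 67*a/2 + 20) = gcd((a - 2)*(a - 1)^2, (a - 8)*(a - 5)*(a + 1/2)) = 1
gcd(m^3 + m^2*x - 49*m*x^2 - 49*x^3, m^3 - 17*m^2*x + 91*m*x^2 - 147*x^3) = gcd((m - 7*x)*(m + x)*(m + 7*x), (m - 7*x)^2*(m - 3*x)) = -m + 7*x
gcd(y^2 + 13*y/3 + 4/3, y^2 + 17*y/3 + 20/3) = y + 4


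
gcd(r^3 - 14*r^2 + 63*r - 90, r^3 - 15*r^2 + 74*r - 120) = r^2 - 11*r + 30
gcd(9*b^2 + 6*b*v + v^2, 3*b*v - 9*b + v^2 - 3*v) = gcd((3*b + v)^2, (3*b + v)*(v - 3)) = 3*b + v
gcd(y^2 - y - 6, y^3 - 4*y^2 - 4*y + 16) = y + 2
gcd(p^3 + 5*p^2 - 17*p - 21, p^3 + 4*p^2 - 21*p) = p^2 + 4*p - 21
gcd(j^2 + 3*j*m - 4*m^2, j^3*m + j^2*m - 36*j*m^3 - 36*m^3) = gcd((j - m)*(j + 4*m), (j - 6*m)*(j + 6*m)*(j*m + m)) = 1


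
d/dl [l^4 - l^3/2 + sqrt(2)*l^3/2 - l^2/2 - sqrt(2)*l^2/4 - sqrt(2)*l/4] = 4*l^3 - 3*l^2/2 + 3*sqrt(2)*l^2/2 - l - sqrt(2)*l/2 - sqrt(2)/4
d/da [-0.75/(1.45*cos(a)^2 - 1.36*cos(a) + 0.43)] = (1.02 - 2.175*cos(a))*sin(a)/(1.45*cos(a)^2 - 1.36*cos(a) + 0.43)^2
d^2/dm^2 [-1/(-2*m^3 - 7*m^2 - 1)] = 2*(4*m^2*(3*m + 7)^2 - (6*m + 7)*(2*m^3 + 7*m^2 + 1))/(2*m^3 + 7*m^2 + 1)^3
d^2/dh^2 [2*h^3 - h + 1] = 12*h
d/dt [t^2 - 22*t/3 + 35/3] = 2*t - 22/3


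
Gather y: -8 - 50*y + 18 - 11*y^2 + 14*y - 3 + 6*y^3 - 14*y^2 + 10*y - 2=6*y^3 - 25*y^2 - 26*y + 5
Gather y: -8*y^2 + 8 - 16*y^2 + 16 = 24 - 24*y^2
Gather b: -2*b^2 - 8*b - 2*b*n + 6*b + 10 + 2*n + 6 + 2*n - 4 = -2*b^2 + b*(-2*n - 2) + 4*n + 12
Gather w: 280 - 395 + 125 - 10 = 0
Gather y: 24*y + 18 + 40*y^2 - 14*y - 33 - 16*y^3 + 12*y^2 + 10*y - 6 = -16*y^3 + 52*y^2 + 20*y - 21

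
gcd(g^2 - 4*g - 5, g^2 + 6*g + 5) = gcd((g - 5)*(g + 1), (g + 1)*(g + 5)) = g + 1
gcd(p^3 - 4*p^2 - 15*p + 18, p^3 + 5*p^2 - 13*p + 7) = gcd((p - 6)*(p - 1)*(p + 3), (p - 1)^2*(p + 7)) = p - 1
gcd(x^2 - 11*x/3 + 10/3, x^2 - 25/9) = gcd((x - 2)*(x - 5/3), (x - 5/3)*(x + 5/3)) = x - 5/3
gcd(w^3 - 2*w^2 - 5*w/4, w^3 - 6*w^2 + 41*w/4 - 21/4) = 1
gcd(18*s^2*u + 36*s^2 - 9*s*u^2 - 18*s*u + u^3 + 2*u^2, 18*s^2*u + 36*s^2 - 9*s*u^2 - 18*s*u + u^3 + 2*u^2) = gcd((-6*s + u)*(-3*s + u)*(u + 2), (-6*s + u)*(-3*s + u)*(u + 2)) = 18*s^2*u + 36*s^2 - 9*s*u^2 - 18*s*u + u^3 + 2*u^2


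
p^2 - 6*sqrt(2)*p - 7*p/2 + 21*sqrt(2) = (p - 7/2)*(p - 6*sqrt(2))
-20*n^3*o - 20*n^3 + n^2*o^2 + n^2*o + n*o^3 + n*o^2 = (-4*n + o)*(5*n + o)*(n*o + n)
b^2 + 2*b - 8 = (b - 2)*(b + 4)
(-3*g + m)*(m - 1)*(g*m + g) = -3*g^2*m^2 + 3*g^2 + g*m^3 - g*m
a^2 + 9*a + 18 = (a + 3)*(a + 6)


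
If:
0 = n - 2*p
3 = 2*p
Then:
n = 3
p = 3/2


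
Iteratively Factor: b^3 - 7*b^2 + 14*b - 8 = (b - 2)*(b^2 - 5*b + 4) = (b - 2)*(b - 1)*(b - 4)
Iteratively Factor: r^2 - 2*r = (r - 2)*(r)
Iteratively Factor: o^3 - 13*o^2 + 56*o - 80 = (o - 5)*(o^2 - 8*o + 16) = (o - 5)*(o - 4)*(o - 4)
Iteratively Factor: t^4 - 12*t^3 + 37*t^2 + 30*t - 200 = (t - 5)*(t^3 - 7*t^2 + 2*t + 40) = (t - 5)*(t + 2)*(t^2 - 9*t + 20) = (t - 5)^2*(t + 2)*(t - 4)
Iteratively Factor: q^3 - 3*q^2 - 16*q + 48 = (q + 4)*(q^2 - 7*q + 12) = (q - 4)*(q + 4)*(q - 3)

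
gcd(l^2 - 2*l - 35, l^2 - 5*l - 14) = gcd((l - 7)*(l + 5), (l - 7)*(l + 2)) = l - 7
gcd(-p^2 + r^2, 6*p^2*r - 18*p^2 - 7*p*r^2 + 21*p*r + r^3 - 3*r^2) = p - r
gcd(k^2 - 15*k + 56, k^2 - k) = 1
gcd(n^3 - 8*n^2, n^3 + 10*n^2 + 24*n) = n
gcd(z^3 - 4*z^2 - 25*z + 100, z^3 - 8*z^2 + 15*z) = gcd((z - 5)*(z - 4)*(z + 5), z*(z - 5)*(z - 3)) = z - 5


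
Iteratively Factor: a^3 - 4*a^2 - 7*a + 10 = (a - 5)*(a^2 + a - 2) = (a - 5)*(a - 1)*(a + 2)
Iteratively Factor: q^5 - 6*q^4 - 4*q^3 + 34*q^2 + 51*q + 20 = (q + 1)*(q^4 - 7*q^3 + 3*q^2 + 31*q + 20) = (q + 1)^2*(q^3 - 8*q^2 + 11*q + 20) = (q + 1)^3*(q^2 - 9*q + 20) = (q - 5)*(q + 1)^3*(q - 4)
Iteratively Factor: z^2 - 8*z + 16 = (z - 4)*(z - 4)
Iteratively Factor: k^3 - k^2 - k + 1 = (k - 1)*(k^2 - 1) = (k - 1)^2*(k + 1)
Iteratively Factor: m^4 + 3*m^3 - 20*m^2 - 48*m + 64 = (m + 4)*(m^3 - m^2 - 16*m + 16) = (m + 4)^2*(m^2 - 5*m + 4) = (m - 1)*(m + 4)^2*(m - 4)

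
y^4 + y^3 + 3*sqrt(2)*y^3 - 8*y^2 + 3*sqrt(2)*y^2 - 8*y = y*(y + 1)*(y - sqrt(2))*(y + 4*sqrt(2))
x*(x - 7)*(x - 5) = x^3 - 12*x^2 + 35*x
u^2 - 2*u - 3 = (u - 3)*(u + 1)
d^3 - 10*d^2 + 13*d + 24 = (d - 8)*(d - 3)*(d + 1)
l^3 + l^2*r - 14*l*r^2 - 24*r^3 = (l - 4*r)*(l + 2*r)*(l + 3*r)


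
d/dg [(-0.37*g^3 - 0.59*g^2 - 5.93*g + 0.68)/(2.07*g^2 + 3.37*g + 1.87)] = (-0.7659*g^4 - 2.4938*g^3 + 8.2111*g^2 - 5.0218*g - 13.3807)/(4.2849*g^4 + 13.9518*g^3 + 19.0987*g^2 + 12.6038*g + 3.4969)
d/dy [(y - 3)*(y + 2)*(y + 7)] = 3*y^2 + 12*y - 13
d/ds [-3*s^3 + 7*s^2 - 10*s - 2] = -9*s^2 + 14*s - 10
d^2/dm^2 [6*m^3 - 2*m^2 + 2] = 36*m - 4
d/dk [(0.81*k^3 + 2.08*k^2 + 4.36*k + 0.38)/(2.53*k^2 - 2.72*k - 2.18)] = (2.0493*k^4 - 4.4064*k^3 - 21.9858*k^2 - 10.9916*k - 8.4712)/(6.4009*k^4 - 13.7632*k^3 - 3.6324*k^2 + 11.8592*k + 4.7524)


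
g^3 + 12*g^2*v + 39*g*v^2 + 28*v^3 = (g + v)*(g + 4*v)*(g + 7*v)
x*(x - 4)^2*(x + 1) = x^4 - 7*x^3 + 8*x^2 + 16*x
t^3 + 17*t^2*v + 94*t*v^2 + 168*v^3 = (t + 4*v)*(t + 6*v)*(t + 7*v)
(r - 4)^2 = r^2 - 8*r + 16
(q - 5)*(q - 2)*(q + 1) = q^3 - 6*q^2 + 3*q + 10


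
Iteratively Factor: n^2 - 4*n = (n)*(n - 4)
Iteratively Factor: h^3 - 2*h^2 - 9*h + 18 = (h - 2)*(h^2 - 9) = (h - 2)*(h + 3)*(h - 3)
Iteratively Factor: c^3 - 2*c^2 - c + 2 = (c + 1)*(c^2 - 3*c + 2) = (c - 1)*(c + 1)*(c - 2)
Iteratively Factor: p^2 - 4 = (p + 2)*(p - 2)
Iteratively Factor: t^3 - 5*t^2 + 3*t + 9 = (t - 3)*(t^2 - 2*t - 3) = (t - 3)^2*(t + 1)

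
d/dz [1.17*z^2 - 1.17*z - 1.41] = 2.34*z - 1.17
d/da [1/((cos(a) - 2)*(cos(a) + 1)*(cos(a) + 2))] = (-3*sin(a)^2 + 2*cos(a) - 1)*sin(a)/((cos(a) - 2)^2*(cos(a) + 1)^2*(cos(a) + 2)^2)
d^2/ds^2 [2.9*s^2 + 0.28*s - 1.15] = 5.80000000000000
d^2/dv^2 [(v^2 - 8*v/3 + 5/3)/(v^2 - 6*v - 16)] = 2*(10*v^3 + 159*v^2 - 474*v + 1796)/(3*(v^6 - 18*v^5 + 60*v^4 + 360*v^3 - 960*v^2 - 4608*v - 4096))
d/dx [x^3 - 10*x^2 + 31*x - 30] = 3*x^2 - 20*x + 31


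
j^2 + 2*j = j*(j + 2)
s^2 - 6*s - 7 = (s - 7)*(s + 1)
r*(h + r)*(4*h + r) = 4*h^2*r + 5*h*r^2 + r^3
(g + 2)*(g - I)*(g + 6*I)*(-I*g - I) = -I*g^4 + 5*g^3 - 3*I*g^3 + 15*g^2 - 8*I*g^2 + 10*g - 18*I*g - 12*I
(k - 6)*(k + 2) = k^2 - 4*k - 12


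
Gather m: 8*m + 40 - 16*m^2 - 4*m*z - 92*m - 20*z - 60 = -16*m^2 + m*(-4*z - 84) - 20*z - 20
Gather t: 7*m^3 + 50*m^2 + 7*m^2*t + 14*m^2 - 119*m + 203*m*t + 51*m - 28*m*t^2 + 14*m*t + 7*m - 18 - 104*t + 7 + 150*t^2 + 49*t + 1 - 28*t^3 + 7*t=7*m^3 + 64*m^2 - 61*m - 28*t^3 + t^2*(150 - 28*m) + t*(7*m^2 + 217*m - 48) - 10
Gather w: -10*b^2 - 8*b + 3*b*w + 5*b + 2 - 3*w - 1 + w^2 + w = -10*b^2 - 3*b + w^2 + w*(3*b - 2) + 1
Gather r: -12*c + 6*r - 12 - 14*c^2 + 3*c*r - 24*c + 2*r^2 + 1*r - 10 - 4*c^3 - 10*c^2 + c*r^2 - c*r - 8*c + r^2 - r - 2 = -4*c^3 - 24*c^2 - 44*c + r^2*(c + 3) + r*(2*c + 6) - 24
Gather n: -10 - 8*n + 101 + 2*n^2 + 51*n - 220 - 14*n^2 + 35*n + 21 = -12*n^2 + 78*n - 108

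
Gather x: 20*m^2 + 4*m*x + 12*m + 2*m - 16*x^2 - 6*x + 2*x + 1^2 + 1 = 20*m^2 + 14*m - 16*x^2 + x*(4*m - 4) + 2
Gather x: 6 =6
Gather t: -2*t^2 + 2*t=-2*t^2 + 2*t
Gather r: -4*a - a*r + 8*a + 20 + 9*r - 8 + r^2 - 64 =4*a + r^2 + r*(9 - a) - 52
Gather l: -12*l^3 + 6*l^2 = -12*l^3 + 6*l^2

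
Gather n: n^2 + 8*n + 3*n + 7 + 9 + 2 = n^2 + 11*n + 18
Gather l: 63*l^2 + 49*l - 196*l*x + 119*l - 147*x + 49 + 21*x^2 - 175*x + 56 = 63*l^2 + l*(168 - 196*x) + 21*x^2 - 322*x + 105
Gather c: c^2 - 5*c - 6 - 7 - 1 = c^2 - 5*c - 14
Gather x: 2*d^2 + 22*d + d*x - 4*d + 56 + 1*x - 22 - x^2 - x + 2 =2*d^2 + d*x + 18*d - x^2 + 36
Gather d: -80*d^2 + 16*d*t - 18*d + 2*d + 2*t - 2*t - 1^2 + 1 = -80*d^2 + d*(16*t - 16)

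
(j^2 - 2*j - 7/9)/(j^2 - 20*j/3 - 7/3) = (j - 7/3)/(j - 7)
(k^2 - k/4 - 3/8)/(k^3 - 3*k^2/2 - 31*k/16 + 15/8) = 2*(2*k + 1)/(4*k^2 - 3*k - 10)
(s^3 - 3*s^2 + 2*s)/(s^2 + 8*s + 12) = s*(s^2 - 3*s + 2)/(s^2 + 8*s + 12)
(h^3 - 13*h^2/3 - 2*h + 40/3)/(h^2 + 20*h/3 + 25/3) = (h^2 - 6*h + 8)/(h + 5)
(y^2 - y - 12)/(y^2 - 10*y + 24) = (y + 3)/(y - 6)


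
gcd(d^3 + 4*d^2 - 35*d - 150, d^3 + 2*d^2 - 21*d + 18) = 1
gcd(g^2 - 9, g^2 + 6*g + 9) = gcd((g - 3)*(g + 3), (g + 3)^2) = g + 3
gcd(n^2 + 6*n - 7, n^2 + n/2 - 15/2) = 1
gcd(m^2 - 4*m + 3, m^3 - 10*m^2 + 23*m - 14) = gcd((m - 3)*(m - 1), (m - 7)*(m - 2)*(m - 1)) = m - 1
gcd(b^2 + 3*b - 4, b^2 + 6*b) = 1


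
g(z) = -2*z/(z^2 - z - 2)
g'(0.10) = 0.92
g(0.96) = 0.94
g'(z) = -2*z*(1 - 2*z)/(z^2 - z - 2)^2 - 2/(z^2 - z - 2)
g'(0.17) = 0.89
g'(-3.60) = 0.14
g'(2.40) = 8.39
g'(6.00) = 0.10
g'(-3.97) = 0.11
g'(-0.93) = 136.21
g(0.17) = 0.16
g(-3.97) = 0.45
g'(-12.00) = 0.01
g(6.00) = -0.43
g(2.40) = -3.53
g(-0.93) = -9.07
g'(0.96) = 1.41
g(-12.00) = 0.16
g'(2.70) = 2.77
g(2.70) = -2.08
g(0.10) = 0.10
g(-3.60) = 0.49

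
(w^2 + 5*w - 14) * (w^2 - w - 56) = w^4 + 4*w^3 - 75*w^2 - 266*w + 784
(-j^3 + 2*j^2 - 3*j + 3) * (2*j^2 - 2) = -2*j^5 + 4*j^4 - 4*j^3 + 2*j^2 + 6*j - 6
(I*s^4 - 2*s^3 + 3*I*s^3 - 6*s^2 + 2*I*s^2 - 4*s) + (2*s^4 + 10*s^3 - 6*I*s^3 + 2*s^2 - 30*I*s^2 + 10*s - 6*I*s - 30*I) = 2*s^4 + I*s^4 + 8*s^3 - 3*I*s^3 - 4*s^2 - 28*I*s^2 + 6*s - 6*I*s - 30*I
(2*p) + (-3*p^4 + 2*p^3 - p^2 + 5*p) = -3*p^4 + 2*p^3 - p^2 + 7*p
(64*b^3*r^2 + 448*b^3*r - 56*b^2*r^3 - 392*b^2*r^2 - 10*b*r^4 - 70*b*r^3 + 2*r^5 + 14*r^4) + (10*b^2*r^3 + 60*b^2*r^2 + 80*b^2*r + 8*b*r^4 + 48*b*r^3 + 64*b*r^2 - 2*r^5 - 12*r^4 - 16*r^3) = 64*b^3*r^2 + 448*b^3*r - 46*b^2*r^3 - 332*b^2*r^2 + 80*b^2*r - 2*b*r^4 - 22*b*r^3 + 64*b*r^2 + 2*r^4 - 16*r^3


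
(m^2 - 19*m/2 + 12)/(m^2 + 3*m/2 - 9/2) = (m - 8)/(m + 3)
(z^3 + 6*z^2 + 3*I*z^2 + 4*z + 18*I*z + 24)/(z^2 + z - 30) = (z^2 + 3*I*z + 4)/(z - 5)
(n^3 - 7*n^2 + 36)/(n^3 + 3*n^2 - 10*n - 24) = (n - 6)/(n + 4)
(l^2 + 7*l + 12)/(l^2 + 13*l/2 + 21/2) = 2*(l + 4)/(2*l + 7)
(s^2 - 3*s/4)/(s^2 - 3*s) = (s - 3/4)/(s - 3)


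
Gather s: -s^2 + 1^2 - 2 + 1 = -s^2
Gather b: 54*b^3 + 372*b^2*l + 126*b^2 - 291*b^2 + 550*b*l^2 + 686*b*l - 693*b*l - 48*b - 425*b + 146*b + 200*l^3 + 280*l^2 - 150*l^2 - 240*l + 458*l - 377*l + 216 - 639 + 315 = 54*b^3 + b^2*(372*l - 165) + b*(550*l^2 - 7*l - 327) + 200*l^3 + 130*l^2 - 159*l - 108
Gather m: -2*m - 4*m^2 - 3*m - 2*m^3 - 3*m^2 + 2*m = -2*m^3 - 7*m^2 - 3*m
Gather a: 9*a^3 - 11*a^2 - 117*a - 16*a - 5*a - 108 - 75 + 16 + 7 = 9*a^3 - 11*a^2 - 138*a - 160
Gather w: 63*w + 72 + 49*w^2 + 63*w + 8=49*w^2 + 126*w + 80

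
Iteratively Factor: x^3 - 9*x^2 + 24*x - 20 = (x - 2)*(x^2 - 7*x + 10) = (x - 5)*(x - 2)*(x - 2)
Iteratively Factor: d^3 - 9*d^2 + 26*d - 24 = (d - 2)*(d^2 - 7*d + 12) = (d - 4)*(d - 2)*(d - 3)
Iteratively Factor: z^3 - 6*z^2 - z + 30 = (z + 2)*(z^2 - 8*z + 15) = (z - 3)*(z + 2)*(z - 5)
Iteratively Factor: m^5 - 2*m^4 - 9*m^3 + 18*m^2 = (m + 3)*(m^4 - 5*m^3 + 6*m^2) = (m - 2)*(m + 3)*(m^3 - 3*m^2) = (m - 3)*(m - 2)*(m + 3)*(m^2) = m*(m - 3)*(m - 2)*(m + 3)*(m)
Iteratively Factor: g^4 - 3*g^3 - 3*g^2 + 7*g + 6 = (g - 2)*(g^3 - g^2 - 5*g - 3) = (g - 2)*(g + 1)*(g^2 - 2*g - 3) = (g - 2)*(g + 1)^2*(g - 3)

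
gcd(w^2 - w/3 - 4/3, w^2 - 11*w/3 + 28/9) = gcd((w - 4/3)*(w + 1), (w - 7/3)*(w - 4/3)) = w - 4/3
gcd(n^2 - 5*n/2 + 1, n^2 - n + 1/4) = n - 1/2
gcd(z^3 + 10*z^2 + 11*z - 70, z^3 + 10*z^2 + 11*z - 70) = z^3 + 10*z^2 + 11*z - 70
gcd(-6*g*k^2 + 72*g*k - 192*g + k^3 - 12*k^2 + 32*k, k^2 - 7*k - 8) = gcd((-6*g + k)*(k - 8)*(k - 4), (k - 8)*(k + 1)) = k - 8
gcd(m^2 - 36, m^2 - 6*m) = m - 6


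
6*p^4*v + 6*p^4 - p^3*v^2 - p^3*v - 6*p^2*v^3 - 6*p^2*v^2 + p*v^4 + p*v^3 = (-6*p + v)*(-p + v)*(p + v)*(p*v + p)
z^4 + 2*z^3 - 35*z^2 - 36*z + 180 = (z - 5)*(z - 2)*(z + 3)*(z + 6)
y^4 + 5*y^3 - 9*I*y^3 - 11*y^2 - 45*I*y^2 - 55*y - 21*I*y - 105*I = (y + 5)*(y - 7*I)*(y - 3*I)*(y + I)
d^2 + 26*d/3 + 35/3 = (d + 5/3)*(d + 7)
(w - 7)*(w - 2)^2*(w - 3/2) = w^4 - 25*w^3/2 + 97*w^2/2 - 76*w + 42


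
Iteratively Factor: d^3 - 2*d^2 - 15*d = (d + 3)*(d^2 - 5*d) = d*(d + 3)*(d - 5)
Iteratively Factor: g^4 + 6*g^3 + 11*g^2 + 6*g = (g)*(g^3 + 6*g^2 + 11*g + 6) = g*(g + 1)*(g^2 + 5*g + 6) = g*(g + 1)*(g + 3)*(g + 2)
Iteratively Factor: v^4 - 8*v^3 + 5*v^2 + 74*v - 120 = (v - 2)*(v^3 - 6*v^2 - 7*v + 60) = (v - 2)*(v + 3)*(v^2 - 9*v + 20) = (v - 5)*(v - 2)*(v + 3)*(v - 4)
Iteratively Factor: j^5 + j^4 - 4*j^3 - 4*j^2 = (j + 1)*(j^4 - 4*j^2) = (j - 2)*(j + 1)*(j^3 + 2*j^2) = j*(j - 2)*(j + 1)*(j^2 + 2*j) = j^2*(j - 2)*(j + 1)*(j + 2)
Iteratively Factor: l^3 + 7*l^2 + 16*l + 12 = (l + 3)*(l^2 + 4*l + 4) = (l + 2)*(l + 3)*(l + 2)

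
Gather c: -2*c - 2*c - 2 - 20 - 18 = -4*c - 40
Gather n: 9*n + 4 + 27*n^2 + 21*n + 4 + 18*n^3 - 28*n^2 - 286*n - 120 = 18*n^3 - n^2 - 256*n - 112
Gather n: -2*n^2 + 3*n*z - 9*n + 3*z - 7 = -2*n^2 + n*(3*z - 9) + 3*z - 7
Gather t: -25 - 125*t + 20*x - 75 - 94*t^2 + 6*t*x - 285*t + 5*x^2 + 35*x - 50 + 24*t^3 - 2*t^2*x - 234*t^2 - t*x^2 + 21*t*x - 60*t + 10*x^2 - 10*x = 24*t^3 + t^2*(-2*x - 328) + t*(-x^2 + 27*x - 470) + 15*x^2 + 45*x - 150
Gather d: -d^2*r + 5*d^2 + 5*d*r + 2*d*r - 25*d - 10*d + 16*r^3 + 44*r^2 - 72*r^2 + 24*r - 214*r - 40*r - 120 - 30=d^2*(5 - r) + d*(7*r - 35) + 16*r^3 - 28*r^2 - 230*r - 150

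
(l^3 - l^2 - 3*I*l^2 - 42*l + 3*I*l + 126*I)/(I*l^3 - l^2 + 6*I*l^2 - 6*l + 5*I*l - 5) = (-I*l^3 + l^2*(-3 + I) + l*(3 + 42*I) + 126)/(l^3 + l^2*(6 + I) + l*(5 + 6*I) + 5*I)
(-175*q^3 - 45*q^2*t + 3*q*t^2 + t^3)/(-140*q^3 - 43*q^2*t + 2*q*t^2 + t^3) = (5*q + t)/(4*q + t)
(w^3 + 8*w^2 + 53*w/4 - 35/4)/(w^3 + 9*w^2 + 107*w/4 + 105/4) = (2*w^2 + 9*w - 5)/(2*w^2 + 11*w + 15)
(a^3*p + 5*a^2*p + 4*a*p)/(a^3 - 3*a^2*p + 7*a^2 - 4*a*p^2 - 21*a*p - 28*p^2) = a*p*(-a^2 - 5*a - 4)/(-a^3 + 3*a^2*p - 7*a^2 + 4*a*p^2 + 21*a*p + 28*p^2)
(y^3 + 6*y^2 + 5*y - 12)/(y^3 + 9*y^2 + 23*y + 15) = (y^2 + 3*y - 4)/(y^2 + 6*y + 5)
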